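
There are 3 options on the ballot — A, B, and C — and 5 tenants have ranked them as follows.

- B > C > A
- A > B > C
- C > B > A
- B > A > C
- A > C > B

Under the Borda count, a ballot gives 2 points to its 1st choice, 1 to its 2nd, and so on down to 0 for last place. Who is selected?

B

Borda scores:
  A: 0 + 2 + 0 + 1 + 2 = 5
  B: 2 + 1 + 1 + 2 + 0 = 6
  C: 1 + 0 + 2 + 0 + 1 = 4
B has the highest total.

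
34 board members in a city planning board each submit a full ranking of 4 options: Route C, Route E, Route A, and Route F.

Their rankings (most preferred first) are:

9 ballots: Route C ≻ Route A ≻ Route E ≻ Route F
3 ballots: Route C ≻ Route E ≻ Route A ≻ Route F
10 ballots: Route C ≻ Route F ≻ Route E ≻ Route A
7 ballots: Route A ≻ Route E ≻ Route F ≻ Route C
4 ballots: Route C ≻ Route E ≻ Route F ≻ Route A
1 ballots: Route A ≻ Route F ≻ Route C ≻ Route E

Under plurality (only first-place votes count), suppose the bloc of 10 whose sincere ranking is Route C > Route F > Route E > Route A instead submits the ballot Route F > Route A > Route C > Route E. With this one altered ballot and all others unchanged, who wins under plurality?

Route C

First-place totals with the altered ballot: Route C 16, Route E 0, Route A 8, Route F 10.
The winner is unchanged: still Route C.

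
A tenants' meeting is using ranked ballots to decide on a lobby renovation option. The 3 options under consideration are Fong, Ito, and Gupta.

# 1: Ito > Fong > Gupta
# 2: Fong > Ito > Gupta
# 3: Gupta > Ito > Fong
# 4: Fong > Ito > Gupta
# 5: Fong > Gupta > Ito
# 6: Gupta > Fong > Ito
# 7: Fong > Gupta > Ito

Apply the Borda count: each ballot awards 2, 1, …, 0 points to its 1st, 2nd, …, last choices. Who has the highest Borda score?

Fong

Borda scores:
  Fong: 1 + 2 + 0 + 2 + 2 + 1 + 2 = 10
  Ito: 2 + 1 + 1 + 1 + 0 + 0 + 0 = 5
  Gupta: 0 + 0 + 2 + 0 + 1 + 2 + 1 = 6
Fong has the highest total.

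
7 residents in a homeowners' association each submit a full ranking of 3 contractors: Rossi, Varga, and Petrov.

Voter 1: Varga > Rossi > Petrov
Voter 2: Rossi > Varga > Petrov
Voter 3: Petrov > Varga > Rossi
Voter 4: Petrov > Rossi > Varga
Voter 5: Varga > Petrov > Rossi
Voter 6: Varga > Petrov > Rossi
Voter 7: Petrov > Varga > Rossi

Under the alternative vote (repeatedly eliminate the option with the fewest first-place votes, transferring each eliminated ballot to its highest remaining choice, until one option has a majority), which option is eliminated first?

Rossi

Round 1: Varga 3, Petrov 3, Rossi 1. Rossi has the fewest and is eliminated.
Round 2: Varga 4, Petrov 3. Varga has a majority.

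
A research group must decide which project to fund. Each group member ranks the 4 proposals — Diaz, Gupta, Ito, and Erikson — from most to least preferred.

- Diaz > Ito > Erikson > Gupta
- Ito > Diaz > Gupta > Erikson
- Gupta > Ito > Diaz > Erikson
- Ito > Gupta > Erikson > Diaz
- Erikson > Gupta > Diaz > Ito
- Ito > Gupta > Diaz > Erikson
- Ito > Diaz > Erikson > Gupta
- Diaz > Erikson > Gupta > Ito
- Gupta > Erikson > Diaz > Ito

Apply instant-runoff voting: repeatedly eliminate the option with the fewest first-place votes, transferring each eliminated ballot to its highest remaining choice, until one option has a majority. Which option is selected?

Round 1: Ito 4, Diaz 2, Gupta 2, Erikson 1. Erikson has the fewest and is eliminated.
Round 2: Ito 4, Gupta 3, Diaz 2. Diaz has the fewest and is eliminated.
Round 3: Ito 5, Gupta 4. Ito has a majority.

Ito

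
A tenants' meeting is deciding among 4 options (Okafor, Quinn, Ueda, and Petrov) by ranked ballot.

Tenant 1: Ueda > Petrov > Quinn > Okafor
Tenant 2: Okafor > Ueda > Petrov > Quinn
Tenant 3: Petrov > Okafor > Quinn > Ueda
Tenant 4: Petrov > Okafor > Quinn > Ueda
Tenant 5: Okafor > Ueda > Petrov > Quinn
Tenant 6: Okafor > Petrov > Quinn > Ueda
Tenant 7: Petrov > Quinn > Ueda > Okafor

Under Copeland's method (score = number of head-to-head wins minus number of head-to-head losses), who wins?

Petrov

Pairwise results:
  Okafor vs Quinn: Okafor wins 5–2.
  Okafor vs Ueda: Okafor wins 5–2.
  Okafor vs Petrov: Petrov wins 4–3.
  Quinn vs Ueda: Quinn wins 4–3.
  Quinn vs Petrov: Petrov wins 7–0.
  Ueda vs Petrov: Petrov wins 4–3.
Copeland scores (wins − losses):
  Okafor: 2 − 1 = 1
  Quinn: 1 − 2 = -1
  Ueda: 0 − 3 = -3
  Petrov: 3 − 0 = 3
Petrov has the best Copeland score.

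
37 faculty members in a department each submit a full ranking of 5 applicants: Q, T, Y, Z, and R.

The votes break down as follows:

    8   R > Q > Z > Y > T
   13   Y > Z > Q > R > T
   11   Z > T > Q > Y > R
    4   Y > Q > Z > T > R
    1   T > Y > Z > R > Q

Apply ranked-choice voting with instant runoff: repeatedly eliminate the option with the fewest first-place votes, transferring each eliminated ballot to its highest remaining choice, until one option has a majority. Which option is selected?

Z

Round 1: Y 17, Z 11, R 8, T 1, Q 0. Q has the fewest and is eliminated.
Round 2: Y 17, Z 11, R 8, T 1. T has the fewest and is eliminated.
Round 3: Y 18, Z 11, R 8. R has the fewest and is eliminated.
Round 4: Z 19, Y 18. Z has a majority.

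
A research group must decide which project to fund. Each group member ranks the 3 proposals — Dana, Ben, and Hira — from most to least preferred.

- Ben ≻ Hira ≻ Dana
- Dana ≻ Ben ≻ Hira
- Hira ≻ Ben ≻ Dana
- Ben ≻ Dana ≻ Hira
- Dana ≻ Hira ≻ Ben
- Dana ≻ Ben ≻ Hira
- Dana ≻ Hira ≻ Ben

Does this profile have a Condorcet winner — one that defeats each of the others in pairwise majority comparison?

Yes

Head-to-head results (7 voters total):
Dana vs Ben: Dana wins 4–3.
Dana vs Hira: Dana wins 5–2.
Ben vs Hira: Ben wins 4–3.
Dana beats each rival — Ben (4–3), Hira (5–2) — so Dana is the Condorcet winner.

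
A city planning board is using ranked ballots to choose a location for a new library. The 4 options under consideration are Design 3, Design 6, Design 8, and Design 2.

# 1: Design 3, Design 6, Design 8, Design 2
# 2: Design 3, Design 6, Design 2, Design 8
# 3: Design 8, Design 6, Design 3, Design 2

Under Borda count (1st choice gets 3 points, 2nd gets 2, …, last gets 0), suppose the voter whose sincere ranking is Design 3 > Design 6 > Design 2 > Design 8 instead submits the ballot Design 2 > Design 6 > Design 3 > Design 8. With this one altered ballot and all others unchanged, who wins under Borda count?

Borda totals with the altered ballot: Design 3 5, Design 6 6, Design 8 4, Design 2 3.
The switch changes the winner from Design 3 to Design 6.

Design 6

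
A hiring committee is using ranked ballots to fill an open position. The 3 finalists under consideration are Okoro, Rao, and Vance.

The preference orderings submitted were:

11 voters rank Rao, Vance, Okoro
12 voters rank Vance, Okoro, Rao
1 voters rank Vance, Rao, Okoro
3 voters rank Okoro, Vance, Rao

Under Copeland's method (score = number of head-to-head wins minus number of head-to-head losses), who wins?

Vance

Pairwise results:
  Okoro vs Rao: Okoro wins 15–12.
  Okoro vs Vance: Vance wins 24–3.
  Rao vs Vance: Vance wins 16–11.
Copeland scores (wins − losses):
  Okoro: 1 − 1 = 0
  Rao: 0 − 2 = -2
  Vance: 2 − 0 = 2
Vance has the best Copeland score.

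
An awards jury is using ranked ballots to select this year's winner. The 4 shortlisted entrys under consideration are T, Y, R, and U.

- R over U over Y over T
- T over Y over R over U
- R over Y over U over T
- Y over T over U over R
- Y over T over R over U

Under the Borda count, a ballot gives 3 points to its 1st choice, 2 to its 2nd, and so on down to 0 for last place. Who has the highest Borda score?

Borda scores:
  T: 0 + 3 + 0 + 2 + 2 = 7
  Y: 1 + 2 + 2 + 3 + 3 = 11
  R: 3 + 1 + 3 + 0 + 1 = 8
  U: 2 + 0 + 1 + 1 + 0 = 4
Y has the highest total.

Y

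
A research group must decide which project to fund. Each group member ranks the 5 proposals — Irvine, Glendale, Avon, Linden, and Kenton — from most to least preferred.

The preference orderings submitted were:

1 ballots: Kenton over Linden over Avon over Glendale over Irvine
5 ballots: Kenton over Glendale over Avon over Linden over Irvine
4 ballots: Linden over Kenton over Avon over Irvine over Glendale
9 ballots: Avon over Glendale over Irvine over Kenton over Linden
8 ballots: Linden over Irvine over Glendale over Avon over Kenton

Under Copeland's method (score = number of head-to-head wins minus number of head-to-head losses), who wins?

Avon

Pairwise results:
  Irvine vs Glendale: Glendale wins 15–12.
  Irvine vs Avon: Avon wins 19–8.
  Irvine vs Linden: Linden wins 18–9.
  Irvine vs Kenton: Irvine wins 17–10.
  Glendale vs Avon: Avon wins 14–13.
  Glendale vs Linden: Glendale wins 14–13.
  Glendale vs Kenton: Glendale wins 17–10.
  Avon vs Linden: Avon wins 14–13.
  Avon vs Kenton: Avon wins 17–10.
  Linden vs Kenton: Kenton wins 15–12.
Copeland scores (wins − losses):
  Irvine: 1 − 3 = -2
  Glendale: 3 − 1 = 2
  Avon: 4 − 0 = 4
  Linden: 1 − 3 = -2
  Kenton: 1 − 3 = -2
Avon has the best Copeland score.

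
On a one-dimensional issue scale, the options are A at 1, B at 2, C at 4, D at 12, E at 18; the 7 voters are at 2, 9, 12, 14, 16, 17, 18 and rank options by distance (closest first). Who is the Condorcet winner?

D

With single-peaked preferences on a line, the Condorcet winner is the candidate closest to the median voter.
The median voter (position 14) is closest to D at 12.
Check: D vs E — voters closer to D: 4 of 7.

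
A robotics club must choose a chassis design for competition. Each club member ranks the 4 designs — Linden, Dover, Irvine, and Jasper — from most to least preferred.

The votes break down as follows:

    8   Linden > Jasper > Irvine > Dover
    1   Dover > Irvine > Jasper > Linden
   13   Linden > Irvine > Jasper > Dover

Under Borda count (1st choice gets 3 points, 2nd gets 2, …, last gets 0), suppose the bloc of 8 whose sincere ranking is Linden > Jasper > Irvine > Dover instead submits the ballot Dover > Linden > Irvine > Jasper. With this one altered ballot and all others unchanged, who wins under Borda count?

Borda totals with the altered ballot: Linden 55, Dover 27, Irvine 36, Jasper 14.
The winner is unchanged: still Linden.

Linden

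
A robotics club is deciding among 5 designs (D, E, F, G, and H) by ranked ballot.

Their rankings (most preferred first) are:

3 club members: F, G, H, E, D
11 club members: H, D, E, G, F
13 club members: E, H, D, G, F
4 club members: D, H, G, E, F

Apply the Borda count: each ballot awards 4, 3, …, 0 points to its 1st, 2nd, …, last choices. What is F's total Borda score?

12

Borda scores:
  D: 3·0 + 11·3 + 13·2 + 4·4 = 75
  E: 3·1 + 11·2 + 13·4 + 4·1 = 81
  F: 3·4 + 11·0 + 13·0 + 4·0 = 12
  G: 3·3 + 11·1 + 13·1 + 4·2 = 41
  H: 3·2 + 11·4 + 13·3 + 4·3 = 101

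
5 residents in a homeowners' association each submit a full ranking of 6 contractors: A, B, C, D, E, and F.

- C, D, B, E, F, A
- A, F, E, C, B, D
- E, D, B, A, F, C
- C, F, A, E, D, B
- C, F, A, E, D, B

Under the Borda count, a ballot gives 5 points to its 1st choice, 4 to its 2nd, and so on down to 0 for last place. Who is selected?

Borda scores:
  A: 0 + 5 + 2 + 3 + 3 = 13
  B: 3 + 1 + 3 + 0 + 0 = 7
  C: 5 + 2 + 0 + 5 + 5 = 17
  D: 4 + 0 + 4 + 1 + 1 = 10
  E: 2 + 3 + 5 + 2 + 2 = 14
  F: 1 + 4 + 1 + 4 + 4 = 14
C has the highest total.

C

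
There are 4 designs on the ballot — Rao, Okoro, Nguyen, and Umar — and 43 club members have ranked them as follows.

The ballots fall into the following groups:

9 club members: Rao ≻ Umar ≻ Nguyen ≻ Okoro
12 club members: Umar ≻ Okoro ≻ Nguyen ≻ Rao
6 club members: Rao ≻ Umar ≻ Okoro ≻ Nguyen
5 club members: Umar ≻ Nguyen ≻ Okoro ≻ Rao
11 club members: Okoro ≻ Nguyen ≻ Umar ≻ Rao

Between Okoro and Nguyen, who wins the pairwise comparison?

Okoro

Ballots ranking Okoro above Nguyen: 12+6+11 = 29.
Ballots ranking Nguyen above Okoro: 9+5 = 14.
Okoro wins the head-to-head, 29–14.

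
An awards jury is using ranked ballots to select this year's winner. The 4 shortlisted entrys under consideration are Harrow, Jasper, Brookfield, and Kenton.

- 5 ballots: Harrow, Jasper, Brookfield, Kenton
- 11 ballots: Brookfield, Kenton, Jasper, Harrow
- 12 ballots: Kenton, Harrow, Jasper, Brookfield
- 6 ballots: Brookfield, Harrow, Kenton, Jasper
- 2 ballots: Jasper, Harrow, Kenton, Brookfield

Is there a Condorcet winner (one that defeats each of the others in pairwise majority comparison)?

No

Head-to-head results (36 voters total):
Harrow vs Jasper: Harrow wins 23–13.
Harrow vs Brookfield: Harrow wins 19–17.
Harrow vs Kenton: Kenton wins 23–13.
Jasper vs Brookfield: Jasper wins 19–17.
Jasper vs Kenton: Kenton wins 29–7.
Brookfield vs Kenton: Brookfield wins 22–14.
No candidate beats all others: Harrow beats Brookfield beats Kenton beats Harrow, a majority cycle.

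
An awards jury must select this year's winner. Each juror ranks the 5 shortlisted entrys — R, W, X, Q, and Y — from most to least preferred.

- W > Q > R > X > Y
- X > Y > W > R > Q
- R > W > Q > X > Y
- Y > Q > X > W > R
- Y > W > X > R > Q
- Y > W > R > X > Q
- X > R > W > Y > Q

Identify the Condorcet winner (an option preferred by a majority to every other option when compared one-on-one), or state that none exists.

Head-to-head results (7 voters total):
R vs W: W wins 5–2.
R vs X: X wins 4–3.
R vs Q: R wins 5–2.
R vs Y: Y wins 4–3.
W vs X: W wins 4–3.
W vs Q: W wins 6–1.
W vs Y: Y wins 4–3.
X vs Q: X wins 4–3.
X vs Y: X wins 4–3.
Q vs Y: Y wins 5–2.
No candidate beats all others: W beats X beats Y beats W, a majority cycle.

None — there is no Condorcet winner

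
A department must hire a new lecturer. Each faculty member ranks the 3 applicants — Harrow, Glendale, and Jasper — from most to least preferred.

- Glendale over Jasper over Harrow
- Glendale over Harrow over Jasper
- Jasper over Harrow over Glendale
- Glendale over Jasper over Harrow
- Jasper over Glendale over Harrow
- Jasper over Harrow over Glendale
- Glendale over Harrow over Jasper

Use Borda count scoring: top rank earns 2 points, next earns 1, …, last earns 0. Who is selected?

Glendale

Borda scores:
  Harrow: 0 + 1 + 1 + 0 + 0 + 1 + 1 = 4
  Glendale: 2 + 2 + 0 + 2 + 1 + 0 + 2 = 9
  Jasper: 1 + 0 + 2 + 1 + 2 + 2 + 0 = 8
Glendale has the highest total.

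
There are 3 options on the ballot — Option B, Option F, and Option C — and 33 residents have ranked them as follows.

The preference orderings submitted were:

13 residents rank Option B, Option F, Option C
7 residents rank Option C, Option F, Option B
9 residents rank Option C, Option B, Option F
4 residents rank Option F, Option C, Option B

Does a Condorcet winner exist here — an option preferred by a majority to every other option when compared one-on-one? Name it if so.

Head-to-head results (33 voters total):
Option B vs Option F: Option B wins 22–11.
Option B vs Option C: Option C wins 20–13.
Option F vs Option C: Option F wins 17–16.
No candidate beats all others: Option B beats Option F beats Option C beats Option B, a majority cycle.

There is no Condorcet winner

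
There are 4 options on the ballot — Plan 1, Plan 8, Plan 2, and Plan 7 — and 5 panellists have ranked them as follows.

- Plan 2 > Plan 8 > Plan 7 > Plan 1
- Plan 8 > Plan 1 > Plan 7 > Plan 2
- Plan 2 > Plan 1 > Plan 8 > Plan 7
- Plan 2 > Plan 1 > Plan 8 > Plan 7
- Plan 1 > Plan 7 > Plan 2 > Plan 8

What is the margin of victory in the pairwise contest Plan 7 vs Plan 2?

Ballots ranking Plan 7 above Plan 2: 2.
Ballots ranking Plan 2 above Plan 7: 3.
Plan 2 wins 3–2, a margin of 1.

1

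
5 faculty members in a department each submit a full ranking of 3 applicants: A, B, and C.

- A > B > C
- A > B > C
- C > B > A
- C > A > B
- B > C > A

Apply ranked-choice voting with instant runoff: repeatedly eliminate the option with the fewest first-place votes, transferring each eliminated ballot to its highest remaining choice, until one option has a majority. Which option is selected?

Round 1: A 2, C 2, B 1. B has the fewest and is eliminated.
Round 2: C 3, A 2. C has a majority.

C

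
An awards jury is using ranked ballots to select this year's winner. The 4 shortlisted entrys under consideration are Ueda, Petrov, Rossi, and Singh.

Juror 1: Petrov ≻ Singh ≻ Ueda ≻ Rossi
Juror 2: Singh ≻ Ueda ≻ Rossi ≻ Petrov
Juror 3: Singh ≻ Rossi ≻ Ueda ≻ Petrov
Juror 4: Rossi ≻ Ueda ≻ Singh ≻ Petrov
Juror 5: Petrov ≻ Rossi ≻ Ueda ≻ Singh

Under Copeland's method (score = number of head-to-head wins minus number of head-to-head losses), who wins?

Pairwise results:
  Ueda vs Petrov: Ueda wins 3–2.
  Ueda vs Rossi: Rossi wins 3–2.
  Ueda vs Singh: Singh wins 3–2.
  Petrov vs Rossi: Rossi wins 3–2.
  Petrov vs Singh: Singh wins 3–2.
  Rossi vs Singh: Singh wins 3–2.
Copeland scores (wins − losses):
  Ueda: 1 − 2 = -1
  Petrov: 0 − 3 = -3
  Rossi: 2 − 1 = 1
  Singh: 3 − 0 = 3
Singh has the best Copeland score.

Singh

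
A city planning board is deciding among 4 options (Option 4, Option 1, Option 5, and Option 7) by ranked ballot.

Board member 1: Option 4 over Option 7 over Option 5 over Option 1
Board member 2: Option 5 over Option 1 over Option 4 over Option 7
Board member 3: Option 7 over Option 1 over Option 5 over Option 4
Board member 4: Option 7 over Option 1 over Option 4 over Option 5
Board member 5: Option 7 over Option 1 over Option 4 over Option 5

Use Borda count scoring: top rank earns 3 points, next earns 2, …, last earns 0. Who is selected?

Borda scores:
  Option 4: 3 + 1 + 0 + 1 + 1 = 6
  Option 1: 0 + 2 + 2 + 2 + 2 = 8
  Option 5: 1 + 3 + 1 + 0 + 0 = 5
  Option 7: 2 + 0 + 3 + 3 + 3 = 11
Option 7 has the highest total.

Option 7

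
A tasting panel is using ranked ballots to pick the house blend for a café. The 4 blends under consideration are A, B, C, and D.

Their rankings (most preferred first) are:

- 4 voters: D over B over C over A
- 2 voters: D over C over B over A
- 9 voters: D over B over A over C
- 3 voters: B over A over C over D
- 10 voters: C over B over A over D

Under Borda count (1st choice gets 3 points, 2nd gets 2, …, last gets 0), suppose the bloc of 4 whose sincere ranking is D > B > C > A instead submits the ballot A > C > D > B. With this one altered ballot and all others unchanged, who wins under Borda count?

B

Borda totals with the altered ballot: A 37, B 49, C 45, D 37.
The winner is unchanged: still B.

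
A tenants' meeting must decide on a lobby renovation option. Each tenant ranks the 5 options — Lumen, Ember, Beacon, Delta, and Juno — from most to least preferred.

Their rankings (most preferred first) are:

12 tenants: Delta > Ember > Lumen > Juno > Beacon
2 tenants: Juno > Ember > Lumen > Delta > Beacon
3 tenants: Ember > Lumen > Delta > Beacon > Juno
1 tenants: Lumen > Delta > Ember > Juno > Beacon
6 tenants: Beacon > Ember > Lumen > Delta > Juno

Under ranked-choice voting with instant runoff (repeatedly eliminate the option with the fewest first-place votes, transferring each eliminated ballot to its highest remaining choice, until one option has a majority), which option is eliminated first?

Round 1: Delta 12, Beacon 6, Ember 3, Juno 2, Lumen 1. Lumen has the fewest and is eliminated.
Round 2: Delta 13, Beacon 6, Ember 3, Juno 2. Delta has a majority.

Lumen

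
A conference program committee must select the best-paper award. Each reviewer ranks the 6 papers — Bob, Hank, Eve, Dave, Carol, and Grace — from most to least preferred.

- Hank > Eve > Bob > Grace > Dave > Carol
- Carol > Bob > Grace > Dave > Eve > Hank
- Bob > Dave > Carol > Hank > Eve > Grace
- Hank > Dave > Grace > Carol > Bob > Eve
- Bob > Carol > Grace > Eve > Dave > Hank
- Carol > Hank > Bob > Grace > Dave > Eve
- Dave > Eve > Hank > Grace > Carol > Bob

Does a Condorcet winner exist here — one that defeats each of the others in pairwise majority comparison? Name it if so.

No Condorcet winner

Head-to-head results (7 voters total):
Bob vs Hank: Hank wins 4–3.
Bob vs Eve: Bob wins 5–2.
Bob vs Dave: Bob wins 5–2.
Bob vs Carol: Carol wins 4–3.
Bob vs Grace: Bob wins 5–2.
Hank vs Eve: Hank wins 4–3.
Hank vs Dave: Dave wins 4–3.
Hank vs Carol: Carol wins 4–3.
Hank vs Grace: Hank wins 5–2.
Eve vs Dave: Dave wins 5–2.
Eve vs Carol: Carol wins 5–2.
Eve vs Grace: Grace wins 4–3.
Dave vs Carol: Dave wins 4–3.
Dave vs Grace: Grace wins 4–3.
Carol vs Grace: Carol wins 4–3.
No candidate beats all others: Bob beats Dave beats Hank beats Bob, a majority cycle.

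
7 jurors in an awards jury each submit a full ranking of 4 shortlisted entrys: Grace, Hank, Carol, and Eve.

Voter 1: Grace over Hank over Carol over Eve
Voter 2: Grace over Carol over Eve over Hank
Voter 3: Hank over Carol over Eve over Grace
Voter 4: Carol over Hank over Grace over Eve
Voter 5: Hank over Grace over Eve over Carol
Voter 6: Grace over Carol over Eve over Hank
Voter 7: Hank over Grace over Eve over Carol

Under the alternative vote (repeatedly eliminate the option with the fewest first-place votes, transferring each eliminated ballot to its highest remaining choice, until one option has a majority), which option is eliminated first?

Round 1: Grace 3, Hank 3, Carol 1, Eve 0. Eve has the fewest and is eliminated.
Round 2: Grace 3, Hank 3, Carol 1. Carol has the fewest and is eliminated.
Round 3: Hank 4, Grace 3. Hank has a majority.

Eve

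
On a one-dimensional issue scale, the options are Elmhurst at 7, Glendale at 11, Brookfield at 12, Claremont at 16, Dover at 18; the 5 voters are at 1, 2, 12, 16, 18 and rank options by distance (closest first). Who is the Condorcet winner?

Brookfield

With single-peaked preferences on a line, the Condorcet winner is the candidate closest to the median voter.
The median voter (position 12) is closest to Brookfield at 12.
Check: Brookfield vs Dover — voters closer to Brookfield: 3 of 5.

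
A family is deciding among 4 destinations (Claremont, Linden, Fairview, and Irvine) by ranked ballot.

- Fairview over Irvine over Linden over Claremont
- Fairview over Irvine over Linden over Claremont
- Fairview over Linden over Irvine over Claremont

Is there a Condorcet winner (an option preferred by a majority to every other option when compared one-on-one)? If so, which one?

Head-to-head results (3 voters total):
Claremont vs Linden: Linden wins 3–0.
Claremont vs Fairview: Fairview wins 3–0.
Claremont vs Irvine: Irvine wins 3–0.
Linden vs Fairview: Fairview wins 3–0.
Linden vs Irvine: Irvine wins 2–1.
Fairview vs Irvine: Fairview wins 3–0.
Fairview beats each rival — Claremont (3–0), Linden (3–0), Irvine (3–0) — so Fairview is the Condorcet winner.

Fairview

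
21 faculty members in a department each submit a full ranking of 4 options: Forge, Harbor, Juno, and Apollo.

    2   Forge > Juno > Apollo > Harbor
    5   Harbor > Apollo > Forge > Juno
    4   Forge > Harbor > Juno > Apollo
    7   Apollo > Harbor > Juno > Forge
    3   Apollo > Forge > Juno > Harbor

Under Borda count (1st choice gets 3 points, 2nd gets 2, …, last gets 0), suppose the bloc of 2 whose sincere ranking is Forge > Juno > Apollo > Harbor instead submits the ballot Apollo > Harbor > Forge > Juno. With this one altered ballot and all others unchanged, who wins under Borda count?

Apollo

Borda totals with the altered ballot: Forge 25, Harbor 41, Juno 14, Apollo 46.
The winner is unchanged: still Apollo.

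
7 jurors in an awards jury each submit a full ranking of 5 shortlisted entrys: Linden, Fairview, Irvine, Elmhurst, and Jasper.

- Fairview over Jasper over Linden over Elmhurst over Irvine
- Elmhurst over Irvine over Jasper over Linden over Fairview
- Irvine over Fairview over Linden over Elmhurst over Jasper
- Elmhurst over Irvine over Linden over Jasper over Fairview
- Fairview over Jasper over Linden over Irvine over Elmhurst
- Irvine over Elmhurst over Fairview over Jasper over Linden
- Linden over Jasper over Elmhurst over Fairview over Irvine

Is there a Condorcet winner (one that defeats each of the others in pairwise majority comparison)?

No

Head-to-head results (7 voters total):
Linden vs Fairview: Fairview wins 4–3.
Linden vs Irvine: Irvine wins 4–3.
Linden vs Elmhurst: Linden wins 4–3.
Linden vs Jasper: Jasper wins 4–3.
Fairview vs Irvine: Irvine wins 4–3.
Fairview vs Elmhurst: Elmhurst wins 4–3.
Fairview vs Jasper: Fairview wins 4–3.
Irvine vs Elmhurst: Elmhurst wins 4–3.
Irvine vs Jasper: Irvine wins 4–3.
Elmhurst vs Jasper: Elmhurst wins 4–3.
No candidate beats all others: Linden beats Elmhurst beats Fairview beats Linden, a majority cycle.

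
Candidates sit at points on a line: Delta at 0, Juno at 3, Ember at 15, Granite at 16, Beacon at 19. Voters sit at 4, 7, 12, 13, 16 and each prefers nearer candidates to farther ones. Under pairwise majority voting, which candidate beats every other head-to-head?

Ember

With single-peaked preferences on a line, the Condorcet winner is the candidate closest to the median voter.
The median voter (position 12) is closest to Ember at 15.
Check: Ember vs Granite — voters closer to Ember: 4 of 5.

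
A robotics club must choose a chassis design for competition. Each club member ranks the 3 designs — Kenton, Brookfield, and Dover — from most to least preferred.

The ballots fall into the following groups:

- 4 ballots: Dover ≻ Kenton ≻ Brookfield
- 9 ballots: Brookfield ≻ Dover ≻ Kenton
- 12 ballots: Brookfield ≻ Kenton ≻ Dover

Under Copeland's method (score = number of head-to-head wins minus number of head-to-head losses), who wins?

Brookfield

Pairwise results:
  Kenton vs Brookfield: Brookfield wins 21–4.
  Kenton vs Dover: Dover wins 13–12.
  Brookfield vs Dover: Brookfield wins 21–4.
Copeland scores (wins − losses):
  Kenton: 0 − 2 = -2
  Brookfield: 2 − 0 = 2
  Dover: 1 − 1 = 0
Brookfield has the best Copeland score.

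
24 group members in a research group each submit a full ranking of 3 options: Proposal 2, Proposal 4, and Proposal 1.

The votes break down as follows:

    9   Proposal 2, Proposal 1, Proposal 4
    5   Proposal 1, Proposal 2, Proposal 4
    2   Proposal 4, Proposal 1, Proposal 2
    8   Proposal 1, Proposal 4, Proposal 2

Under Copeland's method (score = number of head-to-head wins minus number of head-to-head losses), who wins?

Proposal 1

Pairwise results:
  Proposal 2 vs Proposal 4: Proposal 2 wins 14–10.
  Proposal 2 vs Proposal 1: Proposal 1 wins 15–9.
  Proposal 4 vs Proposal 1: Proposal 1 wins 22–2.
Copeland scores (wins − losses):
  Proposal 2: 1 − 1 = 0
  Proposal 4: 0 − 2 = -2
  Proposal 1: 2 − 0 = 2
Proposal 1 has the best Copeland score.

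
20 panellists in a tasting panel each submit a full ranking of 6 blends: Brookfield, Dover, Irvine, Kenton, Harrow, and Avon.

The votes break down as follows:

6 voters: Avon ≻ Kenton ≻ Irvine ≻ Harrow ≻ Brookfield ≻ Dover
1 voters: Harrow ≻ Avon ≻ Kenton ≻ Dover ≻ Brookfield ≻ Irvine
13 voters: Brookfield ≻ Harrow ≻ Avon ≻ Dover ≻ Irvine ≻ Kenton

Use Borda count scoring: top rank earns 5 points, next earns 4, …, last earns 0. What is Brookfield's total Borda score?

Borda scores:
  Brookfield: 6·1 + 1 + 13·5 = 72
  Dover: 6·0 + 2 + 13·2 = 28
  Irvine: 6·3 + 0 + 13·1 = 31
  Kenton: 6·4 + 3 + 13·0 = 27
  Harrow: 6·2 + 5 + 13·4 = 69
  Avon: 6·5 + 4 + 13·3 = 73

72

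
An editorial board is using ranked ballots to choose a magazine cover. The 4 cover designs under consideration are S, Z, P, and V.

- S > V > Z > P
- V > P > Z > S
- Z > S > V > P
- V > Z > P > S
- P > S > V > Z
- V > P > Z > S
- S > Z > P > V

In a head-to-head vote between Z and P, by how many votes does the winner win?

1

Ballots ranking Z above P: 4.
Ballots ranking P above Z: 3.
Z wins 4–3, a margin of 1.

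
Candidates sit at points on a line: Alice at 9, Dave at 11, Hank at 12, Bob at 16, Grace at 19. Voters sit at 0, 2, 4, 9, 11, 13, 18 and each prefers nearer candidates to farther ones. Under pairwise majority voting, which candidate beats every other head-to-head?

Alice

With single-peaked preferences on a line, the Condorcet winner is the candidate closest to the median voter.
The median voter (position 9) is closest to Alice at 9.
Check: Alice vs Dave — voters closer to Alice: 4 of 7.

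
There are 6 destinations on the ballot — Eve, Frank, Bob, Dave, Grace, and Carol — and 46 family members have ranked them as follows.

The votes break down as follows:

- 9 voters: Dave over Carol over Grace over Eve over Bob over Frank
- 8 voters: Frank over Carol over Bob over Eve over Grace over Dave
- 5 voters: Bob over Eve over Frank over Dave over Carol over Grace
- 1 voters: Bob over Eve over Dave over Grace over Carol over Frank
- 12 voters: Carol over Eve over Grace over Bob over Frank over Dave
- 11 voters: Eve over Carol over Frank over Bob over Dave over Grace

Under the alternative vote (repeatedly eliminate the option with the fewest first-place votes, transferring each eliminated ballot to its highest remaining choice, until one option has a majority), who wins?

Carol

Round 1: Carol 12, Eve 11, Dave 9, Frank 8, Bob 6, Grace 0. Grace has the fewest and is eliminated.
Round 2: Carol 12, Eve 11, Dave 9, Frank 8, Bob 6. Bob has the fewest and is eliminated.
Round 3: Eve 17, Carol 12, Dave 9, Frank 8. Frank has the fewest and is eliminated.
Round 4: Carol 20, Eve 17, Dave 9. Dave has the fewest and is eliminated.
Round 5: Carol 29, Eve 17. Carol has a majority.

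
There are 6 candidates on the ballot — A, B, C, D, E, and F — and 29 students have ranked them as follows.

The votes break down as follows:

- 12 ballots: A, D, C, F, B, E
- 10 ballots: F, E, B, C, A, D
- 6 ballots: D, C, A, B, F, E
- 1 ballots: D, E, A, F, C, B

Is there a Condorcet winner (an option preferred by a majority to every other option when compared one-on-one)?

No

Head-to-head results (29 voters total):
A vs B: A wins 19–10.
A vs C: C wins 16–13.
A vs D: A wins 22–7.
A vs E: A wins 18–11.
A vs F: A wins 19–10.
B vs C: C wins 19–10.
B vs D: D wins 19–10.
B vs E: B wins 18–11.
B vs F: F wins 23–6.
C vs D: D wins 19–10.
C vs E: C wins 18–11.
C vs F: C wins 18–11.
D vs E: D wins 19–10.
D vs F: D wins 19–10.
E vs F: F wins 28–1.
No candidate beats all others: A beats D beats C beats A, a majority cycle.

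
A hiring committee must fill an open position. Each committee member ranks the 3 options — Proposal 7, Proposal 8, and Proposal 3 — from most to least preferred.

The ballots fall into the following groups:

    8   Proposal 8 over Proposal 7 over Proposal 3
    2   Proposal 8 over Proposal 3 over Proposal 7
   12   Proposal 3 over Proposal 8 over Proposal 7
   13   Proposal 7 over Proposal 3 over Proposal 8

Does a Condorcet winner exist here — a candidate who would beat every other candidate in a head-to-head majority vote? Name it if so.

Head-to-head results (35 voters total):
Proposal 7 vs Proposal 8: Proposal 8 wins 22–13.
Proposal 7 vs Proposal 3: Proposal 7 wins 21–14.
Proposal 8 vs Proposal 3: Proposal 3 wins 25–10.
No candidate beats all others: Proposal 7 beats Proposal 3 beats Proposal 8 beats Proposal 7, a majority cycle.

No Condorcet winner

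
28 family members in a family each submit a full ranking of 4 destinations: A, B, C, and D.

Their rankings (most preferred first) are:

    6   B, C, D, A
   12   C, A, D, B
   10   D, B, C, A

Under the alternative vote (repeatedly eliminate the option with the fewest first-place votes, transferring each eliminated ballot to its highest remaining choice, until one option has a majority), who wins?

Round 1: C 12, D 10, B 6, A 0. A has the fewest and is eliminated.
Round 2: C 12, D 10, B 6. B has the fewest and is eliminated.
Round 3: C 18, D 10. C has a majority.

C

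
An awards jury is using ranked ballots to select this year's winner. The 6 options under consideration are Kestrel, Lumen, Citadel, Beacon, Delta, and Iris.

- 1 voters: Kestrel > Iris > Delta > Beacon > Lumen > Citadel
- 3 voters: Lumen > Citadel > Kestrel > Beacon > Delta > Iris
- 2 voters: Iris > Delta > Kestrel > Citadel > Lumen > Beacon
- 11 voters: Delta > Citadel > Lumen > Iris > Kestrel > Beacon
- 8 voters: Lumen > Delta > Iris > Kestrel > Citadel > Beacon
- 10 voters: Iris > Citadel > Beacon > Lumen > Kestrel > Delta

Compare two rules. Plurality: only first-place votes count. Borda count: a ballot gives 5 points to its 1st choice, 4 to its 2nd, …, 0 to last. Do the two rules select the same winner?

No

Plurality first-place counts: Kestrel 1, Lumen 11, Citadel 0, Beacon 0, Delta 11, Iris 12 → Iris.
Borda totals: Kestrel 57, Lumen 111, Citadel 108, Beacon 38, Delta 101, Iris 110 → Lumen.
The two rules disagree: plurality picks Iris, Borda picks Lumen.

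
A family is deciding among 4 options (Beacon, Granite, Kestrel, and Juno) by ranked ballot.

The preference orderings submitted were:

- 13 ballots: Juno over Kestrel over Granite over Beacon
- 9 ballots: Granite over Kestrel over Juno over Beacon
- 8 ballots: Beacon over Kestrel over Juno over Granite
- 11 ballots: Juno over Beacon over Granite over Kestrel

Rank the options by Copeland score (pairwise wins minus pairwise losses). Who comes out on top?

Pairwise results:
  Beacon vs Granite: Granite wins 22–19.
  Beacon vs Kestrel: Kestrel wins 22–19.
  Beacon vs Juno: Juno wins 33–8.
  Granite vs Kestrel: Kestrel wins 21–20.
  Granite vs Juno: Juno wins 32–9.
  Kestrel vs Juno: Juno wins 24–17.
Copeland scores (wins − losses):
  Beacon: 0 − 3 = -3
  Granite: 1 − 2 = -1
  Kestrel: 2 − 1 = 1
  Juno: 3 − 0 = 3
Juno has the best Copeland score.

Juno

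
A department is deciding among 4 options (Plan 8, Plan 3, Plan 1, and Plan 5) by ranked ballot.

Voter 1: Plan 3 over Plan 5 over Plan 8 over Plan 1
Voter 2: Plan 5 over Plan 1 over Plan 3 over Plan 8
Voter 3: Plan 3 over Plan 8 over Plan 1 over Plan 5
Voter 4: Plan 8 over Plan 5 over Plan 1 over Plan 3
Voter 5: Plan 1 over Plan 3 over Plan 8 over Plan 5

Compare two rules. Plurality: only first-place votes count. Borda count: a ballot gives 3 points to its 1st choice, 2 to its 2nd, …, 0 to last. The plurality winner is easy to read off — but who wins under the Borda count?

Plurality first-place counts: Plan 8 1, Plan 3 2, Plan 1 1, Plan 5 1 → Plan 3.
Borda totals: Plan 8 7, Plan 3 9, Plan 1 7, Plan 5 7 → Plan 3.

Plan 3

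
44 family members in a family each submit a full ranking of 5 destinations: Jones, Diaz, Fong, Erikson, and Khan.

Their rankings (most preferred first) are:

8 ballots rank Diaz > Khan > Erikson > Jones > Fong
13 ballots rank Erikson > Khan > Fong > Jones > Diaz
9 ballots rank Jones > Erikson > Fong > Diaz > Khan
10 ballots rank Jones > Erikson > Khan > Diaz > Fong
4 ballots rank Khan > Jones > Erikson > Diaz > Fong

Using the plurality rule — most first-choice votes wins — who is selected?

Jones

First-place vote totals:
  Jones: 19
  Diaz: 8
  Fong: 0
  Erikson: 13
  Khan: 4
Jones has the most first-place votes.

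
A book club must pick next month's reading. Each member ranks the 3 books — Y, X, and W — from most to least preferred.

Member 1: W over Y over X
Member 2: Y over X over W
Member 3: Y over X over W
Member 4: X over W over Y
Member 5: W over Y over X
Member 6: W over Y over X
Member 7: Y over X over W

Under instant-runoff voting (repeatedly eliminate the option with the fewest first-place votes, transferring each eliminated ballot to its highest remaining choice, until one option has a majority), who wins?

Round 1: Y 3, W 3, X 1. X has the fewest and is eliminated.
Round 2: W 4, Y 3. W has a majority.

W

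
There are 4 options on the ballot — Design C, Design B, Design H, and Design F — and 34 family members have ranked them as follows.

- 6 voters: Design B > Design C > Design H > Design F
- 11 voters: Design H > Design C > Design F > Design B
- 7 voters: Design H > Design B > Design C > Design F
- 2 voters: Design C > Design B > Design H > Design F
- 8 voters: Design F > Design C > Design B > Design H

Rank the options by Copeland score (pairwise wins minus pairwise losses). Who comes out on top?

Design H

Pairwise results:
  Design C vs Design B: Design C wins 21–13.
  Design C vs Design H: Design H wins 18–16.
  Design C vs Design F: Design C wins 26–8.
  Design B vs Design H: Design H wins 18–16.
  Design B vs Design F: Design F wins 19–15.
  Design H vs Design F: Design H wins 26–8.
Copeland scores (wins − losses):
  Design C: 2 − 1 = 1
  Design B: 0 − 3 = -3
  Design H: 3 − 0 = 3
  Design F: 1 − 2 = -1
Design H has the best Copeland score.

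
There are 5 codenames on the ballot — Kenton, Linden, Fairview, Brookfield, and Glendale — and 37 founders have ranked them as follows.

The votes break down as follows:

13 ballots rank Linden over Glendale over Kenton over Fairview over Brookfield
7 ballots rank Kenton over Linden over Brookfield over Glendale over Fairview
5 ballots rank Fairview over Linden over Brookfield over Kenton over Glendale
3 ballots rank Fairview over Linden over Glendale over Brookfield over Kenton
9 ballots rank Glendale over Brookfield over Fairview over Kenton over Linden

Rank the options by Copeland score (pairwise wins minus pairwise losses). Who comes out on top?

Pairwise results:
  Kenton vs Linden: Linden wins 21–16.
  Kenton vs Fairview: Kenton wins 20–17.
  Kenton vs Brookfield: Kenton wins 20–17.
  Kenton vs Glendale: Glendale wins 25–12.
  Linden vs Fairview: Linden wins 20–17.
  Linden vs Brookfield: Linden wins 28–9.
  Linden vs Glendale: Linden wins 28–9.
  Fairview vs Brookfield: Fairview wins 21–16.
  Fairview vs Glendale: Glendale wins 29–8.
  Brookfield vs Glendale: Glendale wins 25–12.
Copeland scores (wins − losses):
  Kenton: 2 − 2 = 0
  Linden: 4 − 0 = 4
  Fairview: 1 − 3 = -2
  Brookfield: 0 − 4 = -4
  Glendale: 3 − 1 = 2
Linden has the best Copeland score.

Linden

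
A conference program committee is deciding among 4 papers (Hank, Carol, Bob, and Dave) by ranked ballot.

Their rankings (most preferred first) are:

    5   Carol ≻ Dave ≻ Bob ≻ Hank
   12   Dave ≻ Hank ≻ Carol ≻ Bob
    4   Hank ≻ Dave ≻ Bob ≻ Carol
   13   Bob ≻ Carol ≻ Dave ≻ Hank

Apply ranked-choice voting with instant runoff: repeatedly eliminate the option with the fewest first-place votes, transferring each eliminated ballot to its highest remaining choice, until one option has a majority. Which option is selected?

Dave

Round 1: Bob 13, Dave 12, Carol 5, Hank 4. Hank has the fewest and is eliminated.
Round 2: Dave 16, Bob 13, Carol 5. Carol has the fewest and is eliminated.
Round 3: Dave 21, Bob 13. Dave has a majority.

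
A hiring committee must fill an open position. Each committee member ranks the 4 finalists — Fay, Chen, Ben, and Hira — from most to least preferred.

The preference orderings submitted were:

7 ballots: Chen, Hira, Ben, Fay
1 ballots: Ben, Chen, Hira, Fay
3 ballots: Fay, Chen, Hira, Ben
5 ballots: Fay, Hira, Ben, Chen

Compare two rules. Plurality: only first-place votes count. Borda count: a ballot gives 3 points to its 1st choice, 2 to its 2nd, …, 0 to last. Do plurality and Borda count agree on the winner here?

No

Plurality first-place counts: Fay 8, Chen 7, Ben 1, Hira 0 → Fay.
Borda totals: Fay 24, Chen 29, Ben 15, Hira 28 → Chen.
The two rules disagree: plurality picks Fay, Borda picks Chen.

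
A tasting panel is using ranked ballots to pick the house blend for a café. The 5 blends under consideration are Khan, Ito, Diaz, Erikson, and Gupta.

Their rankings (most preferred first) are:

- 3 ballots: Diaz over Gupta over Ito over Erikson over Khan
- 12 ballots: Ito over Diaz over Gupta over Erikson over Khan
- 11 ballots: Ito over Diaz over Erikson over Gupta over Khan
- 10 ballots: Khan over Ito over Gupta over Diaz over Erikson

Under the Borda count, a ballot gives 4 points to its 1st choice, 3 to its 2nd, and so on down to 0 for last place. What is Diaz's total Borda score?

91

Borda scores:
  Khan: 3·0 + 12·0 + 11·0 + 10·4 = 40
  Ito: 3·2 + 12·4 + 11·4 + 10·3 = 128
  Diaz: 3·4 + 12·3 + 11·3 + 10·1 = 91
  Erikson: 3·1 + 12·1 + 11·2 + 10·0 = 37
  Gupta: 3·3 + 12·2 + 11·1 + 10·2 = 64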